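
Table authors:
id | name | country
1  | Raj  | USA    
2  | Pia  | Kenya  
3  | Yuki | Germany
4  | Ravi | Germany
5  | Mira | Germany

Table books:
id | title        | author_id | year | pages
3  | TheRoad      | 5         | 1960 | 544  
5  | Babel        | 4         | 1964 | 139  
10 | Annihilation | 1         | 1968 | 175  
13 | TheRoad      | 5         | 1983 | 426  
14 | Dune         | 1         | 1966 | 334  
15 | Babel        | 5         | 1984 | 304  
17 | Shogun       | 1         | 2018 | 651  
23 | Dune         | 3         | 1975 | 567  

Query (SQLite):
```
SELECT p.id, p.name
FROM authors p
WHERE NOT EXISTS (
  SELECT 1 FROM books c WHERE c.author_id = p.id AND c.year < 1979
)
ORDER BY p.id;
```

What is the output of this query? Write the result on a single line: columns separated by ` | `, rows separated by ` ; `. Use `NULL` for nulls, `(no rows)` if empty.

2 | Pia

For each authors row, check whether any books with matching author_id has year < 1979.
Keep rows where that is false.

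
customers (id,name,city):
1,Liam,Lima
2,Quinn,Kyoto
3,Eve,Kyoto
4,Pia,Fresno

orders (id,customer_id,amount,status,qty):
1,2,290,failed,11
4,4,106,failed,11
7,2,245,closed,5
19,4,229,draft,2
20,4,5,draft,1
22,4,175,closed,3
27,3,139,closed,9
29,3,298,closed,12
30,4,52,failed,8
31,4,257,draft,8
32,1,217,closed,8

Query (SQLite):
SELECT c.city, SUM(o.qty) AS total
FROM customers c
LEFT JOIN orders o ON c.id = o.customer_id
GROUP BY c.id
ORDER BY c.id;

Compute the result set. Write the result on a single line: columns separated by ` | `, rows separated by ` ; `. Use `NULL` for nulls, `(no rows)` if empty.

Lima | 8 ; Kyoto | 16 ; Kyoto | 21 ; Fresno | 33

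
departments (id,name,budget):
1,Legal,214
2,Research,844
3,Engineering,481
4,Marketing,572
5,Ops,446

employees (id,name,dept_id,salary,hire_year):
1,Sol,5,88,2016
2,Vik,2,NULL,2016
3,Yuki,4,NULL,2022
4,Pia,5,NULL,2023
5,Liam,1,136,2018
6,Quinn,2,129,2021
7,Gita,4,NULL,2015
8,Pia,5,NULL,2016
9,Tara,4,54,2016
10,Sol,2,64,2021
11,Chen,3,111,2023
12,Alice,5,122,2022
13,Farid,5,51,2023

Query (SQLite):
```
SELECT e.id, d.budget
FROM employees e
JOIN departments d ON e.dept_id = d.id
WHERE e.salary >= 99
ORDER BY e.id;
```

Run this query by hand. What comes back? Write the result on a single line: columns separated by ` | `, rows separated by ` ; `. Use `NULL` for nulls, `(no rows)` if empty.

5 | 214 ; 6 | 844 ; 11 | 481 ; 12 | 446

Each employees row matches the departments row where dept_id = departments.id.
Then keep rows with e.salary >= 99.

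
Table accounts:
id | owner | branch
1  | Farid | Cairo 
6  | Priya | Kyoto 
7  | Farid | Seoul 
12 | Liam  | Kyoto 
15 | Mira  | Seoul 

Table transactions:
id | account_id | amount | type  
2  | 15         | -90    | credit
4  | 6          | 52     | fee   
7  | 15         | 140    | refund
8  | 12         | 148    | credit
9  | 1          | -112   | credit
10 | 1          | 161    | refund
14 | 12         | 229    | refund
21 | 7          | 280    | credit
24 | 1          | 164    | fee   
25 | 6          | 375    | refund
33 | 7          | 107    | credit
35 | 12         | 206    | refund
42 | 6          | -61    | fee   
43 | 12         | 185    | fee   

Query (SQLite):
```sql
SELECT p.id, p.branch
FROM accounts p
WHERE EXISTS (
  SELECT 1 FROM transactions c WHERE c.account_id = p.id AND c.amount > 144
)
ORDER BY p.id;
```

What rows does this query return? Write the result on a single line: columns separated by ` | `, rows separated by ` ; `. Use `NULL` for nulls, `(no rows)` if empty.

For each accounts row, check whether any transactions with matching account_id has amount > 144.
Keep rows where that is true.

1 | Cairo ; 6 | Kyoto ; 7 | Seoul ; 12 | Kyoto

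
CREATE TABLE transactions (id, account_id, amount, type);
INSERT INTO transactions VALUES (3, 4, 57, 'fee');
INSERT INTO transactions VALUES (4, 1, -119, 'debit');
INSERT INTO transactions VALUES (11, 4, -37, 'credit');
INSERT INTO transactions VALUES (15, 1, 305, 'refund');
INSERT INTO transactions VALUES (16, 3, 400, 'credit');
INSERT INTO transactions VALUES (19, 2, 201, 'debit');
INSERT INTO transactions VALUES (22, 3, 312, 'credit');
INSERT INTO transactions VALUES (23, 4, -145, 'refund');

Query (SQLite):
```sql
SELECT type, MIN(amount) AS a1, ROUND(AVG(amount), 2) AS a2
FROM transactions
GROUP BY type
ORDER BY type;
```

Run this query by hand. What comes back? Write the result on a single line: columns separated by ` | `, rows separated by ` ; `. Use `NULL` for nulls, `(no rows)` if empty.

credit | -37 | 225 ; debit | -119 | 41 ; fee | 57 | 57 ; refund | -145 | 80

Group transactions by type.
Per group compute: MIN(amount), ROUND(AVG(amount), 2).
  credit: ids {11, 16, 22} → MIN(amount)=-37, ROUND(AVG(amount), 2)=225
  debit: ids {4, 19} → MIN(amount)=-119, ROUND(AVG(amount), 2)=41
  fee: ids {3} → MIN(amount)=57, ROUND(AVG(amount), 2)=57
  refund: ids {15, 23} → MIN(amount)=-145, ROUND(AVG(amount), 2)=80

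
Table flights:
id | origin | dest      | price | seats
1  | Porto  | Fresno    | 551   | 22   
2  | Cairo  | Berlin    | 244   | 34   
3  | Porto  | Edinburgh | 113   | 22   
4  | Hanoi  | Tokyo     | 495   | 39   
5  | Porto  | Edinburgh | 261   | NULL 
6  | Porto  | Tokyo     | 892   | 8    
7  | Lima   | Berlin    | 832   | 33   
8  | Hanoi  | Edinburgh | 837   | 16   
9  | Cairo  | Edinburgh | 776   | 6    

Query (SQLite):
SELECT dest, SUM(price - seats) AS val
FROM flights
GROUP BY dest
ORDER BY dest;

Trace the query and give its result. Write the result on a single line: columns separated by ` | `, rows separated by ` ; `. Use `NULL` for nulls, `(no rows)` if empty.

Berlin | 1009 ; Edinburgh | 1682 ; Fresno | 529 ; Tokyo | 1340

For each row compute price - seats.
Group by dest; take SUM of the expression per group.
  Berlin: ids {2, 7} → SUM(price - seats)=1009
  Edinburgh: ids {3, 5, 8, 9} → SUM(price - seats)=1682
  Fresno: ids {1} → SUM(price - seats)=529
  Tokyo: ids {4, 6} → SUM(price - seats)=1340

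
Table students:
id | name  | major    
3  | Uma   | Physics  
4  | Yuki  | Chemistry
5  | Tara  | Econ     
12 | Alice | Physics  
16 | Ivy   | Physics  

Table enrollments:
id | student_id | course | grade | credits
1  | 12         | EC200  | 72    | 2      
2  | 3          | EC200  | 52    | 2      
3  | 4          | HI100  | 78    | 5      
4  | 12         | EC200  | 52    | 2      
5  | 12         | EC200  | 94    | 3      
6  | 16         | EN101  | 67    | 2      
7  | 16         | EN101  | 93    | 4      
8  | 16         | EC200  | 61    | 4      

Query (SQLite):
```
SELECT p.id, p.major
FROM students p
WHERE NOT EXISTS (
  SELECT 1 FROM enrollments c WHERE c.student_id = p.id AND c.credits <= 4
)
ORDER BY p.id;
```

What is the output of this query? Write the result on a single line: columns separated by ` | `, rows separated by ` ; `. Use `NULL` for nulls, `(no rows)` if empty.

4 | Chemistry ; 5 | Econ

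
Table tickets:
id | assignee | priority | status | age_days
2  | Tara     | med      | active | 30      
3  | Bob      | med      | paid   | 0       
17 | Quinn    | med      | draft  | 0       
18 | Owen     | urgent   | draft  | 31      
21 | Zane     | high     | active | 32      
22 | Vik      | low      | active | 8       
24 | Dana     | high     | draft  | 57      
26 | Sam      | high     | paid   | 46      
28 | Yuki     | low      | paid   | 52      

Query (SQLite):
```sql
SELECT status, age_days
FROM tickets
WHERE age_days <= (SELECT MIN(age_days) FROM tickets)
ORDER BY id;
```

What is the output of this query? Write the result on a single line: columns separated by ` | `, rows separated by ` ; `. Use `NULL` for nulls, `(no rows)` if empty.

paid | 0 ; draft | 0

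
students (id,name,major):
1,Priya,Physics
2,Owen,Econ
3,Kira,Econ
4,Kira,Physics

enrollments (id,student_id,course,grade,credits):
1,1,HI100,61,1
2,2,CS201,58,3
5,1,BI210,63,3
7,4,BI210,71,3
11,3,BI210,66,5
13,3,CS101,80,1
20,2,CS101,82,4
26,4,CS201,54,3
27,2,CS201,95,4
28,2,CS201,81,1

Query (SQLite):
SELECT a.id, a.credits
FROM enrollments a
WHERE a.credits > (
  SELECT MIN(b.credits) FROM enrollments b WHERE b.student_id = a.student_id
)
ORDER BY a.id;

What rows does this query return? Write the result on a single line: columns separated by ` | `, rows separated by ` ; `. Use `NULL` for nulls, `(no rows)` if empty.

For each enrollments row a, compute MIN(credits) over rows sharing a.student_id.
Keep row a if a.credits > that per-group MIN.
  student_id=1: MIN(credits) = 1
  student_id=2: MIN(credits) = 1
  student_id=3: MIN(credits) = 1
  student_id=4: MIN(credits) = 3

2 | 3 ; 5 | 3 ; 11 | 5 ; 20 | 4 ; 27 | 4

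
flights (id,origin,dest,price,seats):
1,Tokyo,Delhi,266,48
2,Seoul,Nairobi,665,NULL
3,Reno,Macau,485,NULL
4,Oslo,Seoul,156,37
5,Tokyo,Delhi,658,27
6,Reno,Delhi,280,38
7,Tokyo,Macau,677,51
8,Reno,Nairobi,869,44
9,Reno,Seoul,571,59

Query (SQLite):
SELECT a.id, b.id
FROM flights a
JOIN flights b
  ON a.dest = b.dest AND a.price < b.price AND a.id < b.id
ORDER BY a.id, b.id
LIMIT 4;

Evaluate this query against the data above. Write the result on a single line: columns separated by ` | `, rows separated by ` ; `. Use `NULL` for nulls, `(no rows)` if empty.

Pairs (a,b) with same dest, a.price < b.price, a.id < b.id.
dest groups: Delhi:{1,5,6} Macau:{3,7} Nairobi:{2,8} Seoul:{4,9}
Ordered by (a.id, b.id); first 4.

1 | 5 ; 1 | 6 ; 2 | 8 ; 3 | 7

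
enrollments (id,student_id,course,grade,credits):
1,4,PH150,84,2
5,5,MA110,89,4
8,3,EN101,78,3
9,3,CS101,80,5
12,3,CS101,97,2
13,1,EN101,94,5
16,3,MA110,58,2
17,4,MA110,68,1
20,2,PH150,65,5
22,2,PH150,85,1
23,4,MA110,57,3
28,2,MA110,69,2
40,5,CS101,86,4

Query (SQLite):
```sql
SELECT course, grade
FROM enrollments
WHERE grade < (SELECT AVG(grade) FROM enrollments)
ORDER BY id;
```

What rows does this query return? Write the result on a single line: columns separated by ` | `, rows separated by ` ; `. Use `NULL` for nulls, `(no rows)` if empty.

MA110 | 58 ; MA110 | 68 ; PH150 | 65 ; MA110 | 57 ; MA110 | 69

Scalar subquery: AVG(grade) over all enrollments rows = 77.692308 (≈; comparison uses full precision).
Keep rows where grade < that value.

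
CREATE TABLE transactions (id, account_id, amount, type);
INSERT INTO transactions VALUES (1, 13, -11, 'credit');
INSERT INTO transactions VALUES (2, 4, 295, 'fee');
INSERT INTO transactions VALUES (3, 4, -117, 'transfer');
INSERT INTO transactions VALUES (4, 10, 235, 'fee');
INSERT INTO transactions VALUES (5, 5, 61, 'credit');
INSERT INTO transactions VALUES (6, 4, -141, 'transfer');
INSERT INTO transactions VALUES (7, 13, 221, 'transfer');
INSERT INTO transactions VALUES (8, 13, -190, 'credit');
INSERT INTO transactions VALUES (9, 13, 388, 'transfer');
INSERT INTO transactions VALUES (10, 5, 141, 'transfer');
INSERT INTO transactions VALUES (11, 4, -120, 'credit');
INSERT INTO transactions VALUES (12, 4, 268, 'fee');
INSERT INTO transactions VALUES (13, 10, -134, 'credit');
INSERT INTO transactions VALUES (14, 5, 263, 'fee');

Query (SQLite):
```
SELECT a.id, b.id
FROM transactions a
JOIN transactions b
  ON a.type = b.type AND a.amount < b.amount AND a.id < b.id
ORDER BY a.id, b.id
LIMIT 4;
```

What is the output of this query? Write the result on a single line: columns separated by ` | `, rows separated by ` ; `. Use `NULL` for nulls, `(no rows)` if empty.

1 | 5 ; 3 | 7 ; 3 | 9 ; 3 | 10

Pairs (a,b) with same type, a.amount < b.amount, a.id < b.id.
type groups: credit:{1,5,8,11,13} fee:{2,4,12,14} transfer:{3,6,7,9,10}
Ordered by (a.id, b.id); first 4.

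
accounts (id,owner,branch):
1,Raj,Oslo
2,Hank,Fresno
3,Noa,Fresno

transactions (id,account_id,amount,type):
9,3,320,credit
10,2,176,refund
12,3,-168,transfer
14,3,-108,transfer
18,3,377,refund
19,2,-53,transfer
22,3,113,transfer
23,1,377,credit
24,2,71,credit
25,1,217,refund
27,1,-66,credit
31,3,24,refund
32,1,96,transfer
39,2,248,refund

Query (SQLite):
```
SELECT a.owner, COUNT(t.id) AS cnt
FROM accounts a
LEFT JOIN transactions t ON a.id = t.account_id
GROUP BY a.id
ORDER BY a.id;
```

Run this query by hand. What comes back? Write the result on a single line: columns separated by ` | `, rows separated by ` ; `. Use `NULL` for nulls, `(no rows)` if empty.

LEFT JOIN keeps every accounts row; unmatched ones get NULL for transactions columns.
Group by accounts.id and compute COUNT(t.id). COUNT(col) of an all-NULL group is 0.
  1: ids {23, 25, 27, 32} → COUNT(t.id)=4
  2: ids {10, 19, 24, 39} → COUNT(t.id)=4
  3: ids {9, 12, 14, 18, 22, 31} → COUNT(t.id)=6

Raj | 4 ; Hank | 4 ; Noa | 6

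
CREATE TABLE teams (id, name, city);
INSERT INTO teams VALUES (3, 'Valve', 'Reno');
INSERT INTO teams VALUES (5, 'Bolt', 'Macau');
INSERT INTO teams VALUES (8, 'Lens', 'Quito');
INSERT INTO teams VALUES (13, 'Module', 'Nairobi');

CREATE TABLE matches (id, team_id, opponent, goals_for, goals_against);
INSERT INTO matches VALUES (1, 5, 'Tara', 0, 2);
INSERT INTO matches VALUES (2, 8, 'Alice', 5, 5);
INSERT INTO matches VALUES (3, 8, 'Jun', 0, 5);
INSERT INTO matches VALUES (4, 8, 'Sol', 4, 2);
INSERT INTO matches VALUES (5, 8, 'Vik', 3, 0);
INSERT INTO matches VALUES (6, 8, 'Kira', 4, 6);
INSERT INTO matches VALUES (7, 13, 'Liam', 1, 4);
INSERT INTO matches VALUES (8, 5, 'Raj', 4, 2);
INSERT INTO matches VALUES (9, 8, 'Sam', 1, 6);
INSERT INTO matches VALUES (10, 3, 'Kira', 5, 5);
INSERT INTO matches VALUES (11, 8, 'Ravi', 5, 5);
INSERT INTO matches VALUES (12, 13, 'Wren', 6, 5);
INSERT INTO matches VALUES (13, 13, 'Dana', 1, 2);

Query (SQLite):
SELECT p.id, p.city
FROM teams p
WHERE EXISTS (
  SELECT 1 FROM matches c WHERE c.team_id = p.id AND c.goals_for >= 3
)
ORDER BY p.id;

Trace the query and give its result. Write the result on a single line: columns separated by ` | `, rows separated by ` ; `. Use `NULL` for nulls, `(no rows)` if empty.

For each teams row, check whether any matches with matching team_id has goals_for >= 3.
Keep rows where that is true.

3 | Reno ; 5 | Macau ; 8 | Quito ; 13 | Nairobi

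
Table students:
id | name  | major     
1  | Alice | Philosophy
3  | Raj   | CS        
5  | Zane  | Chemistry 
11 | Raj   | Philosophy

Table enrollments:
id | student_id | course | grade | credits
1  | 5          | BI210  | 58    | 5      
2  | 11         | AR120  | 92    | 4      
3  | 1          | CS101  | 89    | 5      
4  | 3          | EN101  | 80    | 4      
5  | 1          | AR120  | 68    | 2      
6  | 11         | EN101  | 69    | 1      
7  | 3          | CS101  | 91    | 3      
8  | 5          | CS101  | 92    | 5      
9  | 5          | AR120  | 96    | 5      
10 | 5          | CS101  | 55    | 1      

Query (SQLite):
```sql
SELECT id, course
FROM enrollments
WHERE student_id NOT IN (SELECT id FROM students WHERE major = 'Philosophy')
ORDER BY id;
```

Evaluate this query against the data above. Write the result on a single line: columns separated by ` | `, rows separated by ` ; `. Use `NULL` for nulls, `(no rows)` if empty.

1 | BI210 ; 4 | EN101 ; 7 | CS101 ; 8 | CS101 ; 9 | AR120 ; 10 | CS101

Inner query: students.id where major = 'Philosophy'.
Outer: keep enrollments rows whose student_id is not in that set.
Inner query → {1, 11}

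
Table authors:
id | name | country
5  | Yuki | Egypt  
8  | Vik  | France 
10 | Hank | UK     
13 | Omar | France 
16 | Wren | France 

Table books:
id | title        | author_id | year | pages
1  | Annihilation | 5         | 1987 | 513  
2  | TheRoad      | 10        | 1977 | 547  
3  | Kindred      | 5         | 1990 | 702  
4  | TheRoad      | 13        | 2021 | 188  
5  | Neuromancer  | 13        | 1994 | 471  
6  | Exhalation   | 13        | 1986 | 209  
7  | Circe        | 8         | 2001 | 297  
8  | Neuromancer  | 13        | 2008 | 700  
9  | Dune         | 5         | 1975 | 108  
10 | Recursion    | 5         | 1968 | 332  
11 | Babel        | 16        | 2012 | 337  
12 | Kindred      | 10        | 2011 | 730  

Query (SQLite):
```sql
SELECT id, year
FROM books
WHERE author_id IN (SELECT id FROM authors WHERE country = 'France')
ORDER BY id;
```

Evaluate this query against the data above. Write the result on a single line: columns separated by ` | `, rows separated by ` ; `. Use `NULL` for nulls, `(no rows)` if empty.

Inner query: authors.id where country = 'France'.
Outer: keep books rows whose author_id is in that set.
Inner query → {8, 13, 16}

4 | 2021 ; 5 | 1994 ; 6 | 1986 ; 7 | 2001 ; 8 | 2008 ; 11 | 2012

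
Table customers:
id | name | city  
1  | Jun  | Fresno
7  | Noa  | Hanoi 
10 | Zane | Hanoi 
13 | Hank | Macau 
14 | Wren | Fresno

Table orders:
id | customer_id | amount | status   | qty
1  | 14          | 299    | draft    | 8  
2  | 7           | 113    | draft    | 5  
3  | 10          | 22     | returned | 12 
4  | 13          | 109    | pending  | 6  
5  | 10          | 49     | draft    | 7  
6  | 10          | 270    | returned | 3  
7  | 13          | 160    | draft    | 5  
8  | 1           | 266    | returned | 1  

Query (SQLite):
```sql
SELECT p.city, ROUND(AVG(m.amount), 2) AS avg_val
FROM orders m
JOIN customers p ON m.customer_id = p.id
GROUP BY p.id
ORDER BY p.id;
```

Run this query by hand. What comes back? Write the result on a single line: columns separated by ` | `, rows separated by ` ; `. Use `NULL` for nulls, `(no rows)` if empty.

Fresno | 266 ; Hanoi | 113 ; Hanoi | 113.67 ; Macau | 134.5 ; Fresno | 299

Join each orders row to its customers via customer_id.
Group joined rows by customers.id; compute ROUND(AVG(m.amount), 2) per group.
  1: ids {8} → ROUND(AVG(m.amount), 2)=266
  7: ids {2} → ROUND(AVG(m.amount), 2)=113
  10: ids {3, 5, 6} → ROUND(AVG(m.amount), 2)=113.67
  13: ids {4, 7} → ROUND(AVG(m.amount), 2)=134.5
  14: ids {1} → ROUND(AVG(m.amount), 2)=299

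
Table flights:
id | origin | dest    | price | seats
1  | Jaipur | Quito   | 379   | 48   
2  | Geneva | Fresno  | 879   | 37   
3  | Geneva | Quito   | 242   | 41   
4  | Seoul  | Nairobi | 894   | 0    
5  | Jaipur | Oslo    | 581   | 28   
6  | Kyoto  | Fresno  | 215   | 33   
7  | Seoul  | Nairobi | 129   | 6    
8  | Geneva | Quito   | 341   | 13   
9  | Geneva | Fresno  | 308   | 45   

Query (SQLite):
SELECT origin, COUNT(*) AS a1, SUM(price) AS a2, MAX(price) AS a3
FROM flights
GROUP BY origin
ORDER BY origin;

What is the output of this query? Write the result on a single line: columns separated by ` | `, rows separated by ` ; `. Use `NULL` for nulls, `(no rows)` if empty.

Geneva | 4 | 1770 | 879 ; Jaipur | 2 | 960 | 581 ; Kyoto | 1 | 215 | 215 ; Seoul | 2 | 1023 | 894

Group flights by origin.
Per group compute: COUNT(*), SUM(price), MAX(price).
  Geneva: ids {2, 3, 8, 9} → COUNT(*)=4, SUM(price)=1770, MAX(price)=879
  Jaipur: ids {1, 5} → COUNT(*)=2, SUM(price)=960, MAX(price)=581
  Kyoto: ids {6} → COUNT(*)=1, SUM(price)=215, MAX(price)=215
  Seoul: ids {4, 7} → COUNT(*)=2, SUM(price)=1023, MAX(price)=894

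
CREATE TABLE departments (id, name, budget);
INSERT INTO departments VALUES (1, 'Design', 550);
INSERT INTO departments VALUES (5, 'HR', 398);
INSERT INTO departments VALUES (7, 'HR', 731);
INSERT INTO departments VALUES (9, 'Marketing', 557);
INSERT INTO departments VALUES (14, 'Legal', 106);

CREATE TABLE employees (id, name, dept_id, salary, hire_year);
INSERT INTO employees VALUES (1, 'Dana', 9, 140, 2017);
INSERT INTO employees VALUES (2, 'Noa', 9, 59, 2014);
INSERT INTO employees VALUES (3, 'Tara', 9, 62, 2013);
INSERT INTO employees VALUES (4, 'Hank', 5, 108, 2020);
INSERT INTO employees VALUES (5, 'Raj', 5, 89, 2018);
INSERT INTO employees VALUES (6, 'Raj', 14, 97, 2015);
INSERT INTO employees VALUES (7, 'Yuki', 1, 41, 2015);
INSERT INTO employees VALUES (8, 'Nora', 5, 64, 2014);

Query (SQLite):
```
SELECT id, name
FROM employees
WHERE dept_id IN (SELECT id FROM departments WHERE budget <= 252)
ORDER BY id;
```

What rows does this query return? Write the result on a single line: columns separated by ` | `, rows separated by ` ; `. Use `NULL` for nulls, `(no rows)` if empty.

Inner query: departments.id where budget <= 252.
Outer: keep employees rows whose dept_id is in that set.
Inner query → {14}

6 | Raj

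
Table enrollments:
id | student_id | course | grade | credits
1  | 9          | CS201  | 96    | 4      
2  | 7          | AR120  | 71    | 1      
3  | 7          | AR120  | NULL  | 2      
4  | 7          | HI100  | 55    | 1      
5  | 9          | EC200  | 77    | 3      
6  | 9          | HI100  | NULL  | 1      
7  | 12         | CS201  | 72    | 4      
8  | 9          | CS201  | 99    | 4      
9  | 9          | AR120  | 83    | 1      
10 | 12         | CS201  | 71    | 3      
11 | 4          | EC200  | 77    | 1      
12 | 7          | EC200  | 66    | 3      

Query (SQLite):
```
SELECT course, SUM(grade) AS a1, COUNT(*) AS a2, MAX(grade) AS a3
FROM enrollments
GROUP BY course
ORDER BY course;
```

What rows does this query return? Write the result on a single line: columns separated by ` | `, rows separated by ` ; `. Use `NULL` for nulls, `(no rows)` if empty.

Group enrollments by course.
Per group compute: SUM(grade), COUNT(*), MAX(grade).
  AR120: ids {2, 3, 9} → SUM(grade)=154, COUNT(*)=3, MAX(grade)=83
  CS201: ids {1, 7, 8, 10} → SUM(grade)=338, COUNT(*)=4, MAX(grade)=99
  EC200: ids {5, 11, 12} → SUM(grade)=220, COUNT(*)=3, MAX(grade)=77
  HI100: ids {4, 6} → SUM(grade)=55, COUNT(*)=2, MAX(grade)=55

AR120 | 154 | 3 | 83 ; CS201 | 338 | 4 | 99 ; EC200 | 220 | 3 | 77 ; HI100 | 55 | 2 | 55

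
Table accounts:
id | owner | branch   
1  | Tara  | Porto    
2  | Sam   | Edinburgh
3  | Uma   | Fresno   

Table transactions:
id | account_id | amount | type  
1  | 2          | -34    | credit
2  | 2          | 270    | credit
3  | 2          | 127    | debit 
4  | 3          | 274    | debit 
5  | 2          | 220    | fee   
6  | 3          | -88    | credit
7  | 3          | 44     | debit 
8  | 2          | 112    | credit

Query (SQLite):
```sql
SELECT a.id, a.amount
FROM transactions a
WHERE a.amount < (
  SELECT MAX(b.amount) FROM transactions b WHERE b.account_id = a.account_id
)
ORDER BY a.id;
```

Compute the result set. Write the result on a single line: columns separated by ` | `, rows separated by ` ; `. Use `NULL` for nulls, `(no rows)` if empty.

1 | -34 ; 3 | 127 ; 5 | 220 ; 6 | -88 ; 7 | 44 ; 8 | 112

For each transactions row a, compute MAX(amount) over rows sharing a.account_id.
Keep row a if a.amount < that per-group MAX.
  account_id=2: MAX(amount) = 270
  account_id=3: MAX(amount) = 274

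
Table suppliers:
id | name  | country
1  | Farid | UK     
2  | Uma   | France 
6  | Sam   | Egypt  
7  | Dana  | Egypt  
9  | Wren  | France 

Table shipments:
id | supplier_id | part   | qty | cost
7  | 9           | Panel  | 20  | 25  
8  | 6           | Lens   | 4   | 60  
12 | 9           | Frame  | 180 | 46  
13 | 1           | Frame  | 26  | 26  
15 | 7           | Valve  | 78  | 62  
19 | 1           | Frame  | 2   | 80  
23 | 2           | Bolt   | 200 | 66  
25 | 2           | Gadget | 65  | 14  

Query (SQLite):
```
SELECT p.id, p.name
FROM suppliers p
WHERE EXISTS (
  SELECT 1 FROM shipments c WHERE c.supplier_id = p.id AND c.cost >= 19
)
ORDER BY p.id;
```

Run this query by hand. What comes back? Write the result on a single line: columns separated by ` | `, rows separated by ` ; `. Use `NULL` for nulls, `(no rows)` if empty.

For each suppliers row, check whether any shipments with matching supplier_id has cost >= 19.
Keep rows where that is true.

1 | Farid ; 2 | Uma ; 6 | Sam ; 7 | Dana ; 9 | Wren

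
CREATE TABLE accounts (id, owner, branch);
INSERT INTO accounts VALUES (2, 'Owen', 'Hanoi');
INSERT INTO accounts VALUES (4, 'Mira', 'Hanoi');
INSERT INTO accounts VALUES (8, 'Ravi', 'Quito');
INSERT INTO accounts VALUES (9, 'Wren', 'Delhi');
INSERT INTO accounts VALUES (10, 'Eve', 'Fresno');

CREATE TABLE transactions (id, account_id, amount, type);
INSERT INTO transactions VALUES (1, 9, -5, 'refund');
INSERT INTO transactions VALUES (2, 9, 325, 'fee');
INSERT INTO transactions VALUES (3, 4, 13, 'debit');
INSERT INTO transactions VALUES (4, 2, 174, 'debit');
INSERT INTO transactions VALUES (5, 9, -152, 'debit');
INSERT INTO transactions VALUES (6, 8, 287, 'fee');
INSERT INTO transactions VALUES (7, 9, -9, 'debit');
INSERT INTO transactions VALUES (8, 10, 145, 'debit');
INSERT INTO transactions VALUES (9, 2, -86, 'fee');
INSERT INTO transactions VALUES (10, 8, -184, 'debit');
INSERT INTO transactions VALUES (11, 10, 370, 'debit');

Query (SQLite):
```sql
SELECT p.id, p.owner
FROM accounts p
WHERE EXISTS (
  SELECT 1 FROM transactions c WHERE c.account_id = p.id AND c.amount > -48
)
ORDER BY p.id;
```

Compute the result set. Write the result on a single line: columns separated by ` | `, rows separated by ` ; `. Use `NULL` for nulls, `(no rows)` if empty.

2 | Owen ; 4 | Mira ; 8 | Ravi ; 9 | Wren ; 10 | Eve

For each accounts row, check whether any transactions with matching account_id has amount > -48.
Keep rows where that is true.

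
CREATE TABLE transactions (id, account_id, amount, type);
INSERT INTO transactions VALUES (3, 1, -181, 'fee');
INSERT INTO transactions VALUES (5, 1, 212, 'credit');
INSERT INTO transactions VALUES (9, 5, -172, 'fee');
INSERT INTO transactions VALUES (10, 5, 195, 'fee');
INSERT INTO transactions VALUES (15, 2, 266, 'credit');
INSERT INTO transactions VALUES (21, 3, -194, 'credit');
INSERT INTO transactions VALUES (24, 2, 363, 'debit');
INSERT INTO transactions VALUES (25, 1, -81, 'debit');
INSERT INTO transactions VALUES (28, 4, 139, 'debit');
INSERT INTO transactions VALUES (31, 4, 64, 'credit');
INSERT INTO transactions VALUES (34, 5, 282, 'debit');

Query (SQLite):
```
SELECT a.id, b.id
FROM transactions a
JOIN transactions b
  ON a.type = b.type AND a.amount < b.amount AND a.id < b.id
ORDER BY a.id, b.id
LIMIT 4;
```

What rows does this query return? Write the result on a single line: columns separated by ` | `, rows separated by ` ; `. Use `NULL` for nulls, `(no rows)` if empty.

3 | 9 ; 3 | 10 ; 5 | 15 ; 9 | 10

Pairs (a,b) with same type, a.amount < b.amount, a.id < b.id.
type groups: credit:{5,15,21,31} debit:{24,25,28,34} fee:{3,9,10}
Ordered by (a.id, b.id); first 4.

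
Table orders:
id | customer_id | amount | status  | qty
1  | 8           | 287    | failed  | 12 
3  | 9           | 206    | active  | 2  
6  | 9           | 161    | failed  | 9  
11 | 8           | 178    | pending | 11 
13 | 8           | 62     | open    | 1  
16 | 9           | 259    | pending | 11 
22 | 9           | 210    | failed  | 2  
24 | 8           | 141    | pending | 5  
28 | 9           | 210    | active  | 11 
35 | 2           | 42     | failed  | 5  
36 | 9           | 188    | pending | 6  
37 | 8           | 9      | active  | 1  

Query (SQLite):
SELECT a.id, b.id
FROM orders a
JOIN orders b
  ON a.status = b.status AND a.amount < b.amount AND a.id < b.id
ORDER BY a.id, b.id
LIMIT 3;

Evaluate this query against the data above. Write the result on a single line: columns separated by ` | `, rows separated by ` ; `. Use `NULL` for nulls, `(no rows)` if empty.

3 | 28 ; 6 | 22 ; 11 | 16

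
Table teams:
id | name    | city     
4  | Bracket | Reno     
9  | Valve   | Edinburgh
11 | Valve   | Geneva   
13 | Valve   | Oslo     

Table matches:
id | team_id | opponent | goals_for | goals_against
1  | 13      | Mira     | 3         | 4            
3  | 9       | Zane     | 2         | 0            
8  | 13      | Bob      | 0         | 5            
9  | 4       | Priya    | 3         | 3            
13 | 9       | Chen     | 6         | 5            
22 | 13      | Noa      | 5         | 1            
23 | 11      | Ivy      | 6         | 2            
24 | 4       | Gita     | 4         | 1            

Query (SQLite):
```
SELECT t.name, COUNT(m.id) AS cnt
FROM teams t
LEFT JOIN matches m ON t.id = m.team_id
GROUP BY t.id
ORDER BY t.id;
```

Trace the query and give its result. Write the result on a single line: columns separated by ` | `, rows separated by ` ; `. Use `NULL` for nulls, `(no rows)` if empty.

LEFT JOIN keeps every teams row; unmatched ones get NULL for matches columns.
Group by teams.id and compute COUNT(m.id). COUNT(col) of an all-NULL group is 0.
  4: ids {9, 24} → COUNT(m.id)=2
  9: ids {3, 13} → COUNT(m.id)=2
  11: ids {23} → COUNT(m.id)=1
  13: ids {1, 8, 22} → COUNT(m.id)=3

Bracket | 2 ; Valve | 2 ; Valve | 1 ; Valve | 3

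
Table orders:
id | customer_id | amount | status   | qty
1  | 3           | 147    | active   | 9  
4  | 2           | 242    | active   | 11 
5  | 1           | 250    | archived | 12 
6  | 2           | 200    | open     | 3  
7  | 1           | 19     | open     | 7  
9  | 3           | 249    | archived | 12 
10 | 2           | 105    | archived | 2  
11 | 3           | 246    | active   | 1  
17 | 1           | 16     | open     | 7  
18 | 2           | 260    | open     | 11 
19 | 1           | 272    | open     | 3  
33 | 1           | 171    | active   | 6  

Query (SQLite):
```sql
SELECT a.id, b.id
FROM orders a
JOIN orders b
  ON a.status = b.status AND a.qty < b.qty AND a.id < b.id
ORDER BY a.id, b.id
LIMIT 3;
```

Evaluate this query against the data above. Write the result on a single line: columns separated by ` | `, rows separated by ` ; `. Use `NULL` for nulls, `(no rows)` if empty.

Pairs (a,b) with same status, a.qty < b.qty, a.id < b.id.
status groups: active:{1,4,11,33} archived:{5,9,10} open:{6,7,17,18,19}
Ordered by (a.id, b.id); first 3.

1 | 4 ; 6 | 7 ; 6 | 17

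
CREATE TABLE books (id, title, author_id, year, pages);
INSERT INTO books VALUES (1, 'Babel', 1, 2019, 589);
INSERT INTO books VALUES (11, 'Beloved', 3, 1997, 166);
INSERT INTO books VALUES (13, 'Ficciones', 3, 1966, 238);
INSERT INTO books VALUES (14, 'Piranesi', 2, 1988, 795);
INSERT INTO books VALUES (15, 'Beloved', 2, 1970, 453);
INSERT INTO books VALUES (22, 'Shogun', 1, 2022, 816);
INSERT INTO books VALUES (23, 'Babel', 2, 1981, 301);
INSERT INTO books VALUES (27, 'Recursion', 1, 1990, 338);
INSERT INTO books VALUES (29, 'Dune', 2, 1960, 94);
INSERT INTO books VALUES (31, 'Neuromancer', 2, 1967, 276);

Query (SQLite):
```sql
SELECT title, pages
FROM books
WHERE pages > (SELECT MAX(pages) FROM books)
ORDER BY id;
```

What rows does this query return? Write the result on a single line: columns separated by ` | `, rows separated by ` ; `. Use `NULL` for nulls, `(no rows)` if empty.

(no rows)

Scalar subquery: MAX(pages) over all books rows = 816.
Keep rows where pages > that value.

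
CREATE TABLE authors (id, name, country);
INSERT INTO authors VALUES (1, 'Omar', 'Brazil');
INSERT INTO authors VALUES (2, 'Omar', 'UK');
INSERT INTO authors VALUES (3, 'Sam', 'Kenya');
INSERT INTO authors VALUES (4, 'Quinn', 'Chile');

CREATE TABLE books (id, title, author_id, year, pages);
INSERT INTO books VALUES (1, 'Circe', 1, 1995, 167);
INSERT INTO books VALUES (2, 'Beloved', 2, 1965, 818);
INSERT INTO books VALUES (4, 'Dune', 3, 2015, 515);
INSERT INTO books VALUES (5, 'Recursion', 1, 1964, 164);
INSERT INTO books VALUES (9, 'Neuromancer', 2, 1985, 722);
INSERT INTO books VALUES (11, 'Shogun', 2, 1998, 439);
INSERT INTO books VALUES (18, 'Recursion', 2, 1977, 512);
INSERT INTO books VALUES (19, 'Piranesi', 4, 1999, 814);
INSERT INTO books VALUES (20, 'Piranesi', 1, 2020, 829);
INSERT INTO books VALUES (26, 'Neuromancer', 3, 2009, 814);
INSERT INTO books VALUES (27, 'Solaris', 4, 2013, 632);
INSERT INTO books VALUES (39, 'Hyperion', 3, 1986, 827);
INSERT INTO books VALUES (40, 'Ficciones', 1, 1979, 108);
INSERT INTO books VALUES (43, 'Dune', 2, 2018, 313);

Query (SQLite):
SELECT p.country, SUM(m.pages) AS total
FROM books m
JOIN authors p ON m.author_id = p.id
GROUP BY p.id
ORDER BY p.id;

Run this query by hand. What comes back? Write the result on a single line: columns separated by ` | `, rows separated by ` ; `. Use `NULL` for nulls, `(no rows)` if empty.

Brazil | 1268 ; UK | 2804 ; Kenya | 2156 ; Chile | 1446

Join each books row to its authors via author_id.
Group joined rows by authors.id; compute SUM(m.pages) per group.
  1: ids {1, 5, 20, 40} → SUM(m.pages)=1268
  2: ids {2, 9, 11, 18, 43} → SUM(m.pages)=2804
  3: ids {4, 26, 39} → SUM(m.pages)=2156
  4: ids {19, 27} → SUM(m.pages)=1446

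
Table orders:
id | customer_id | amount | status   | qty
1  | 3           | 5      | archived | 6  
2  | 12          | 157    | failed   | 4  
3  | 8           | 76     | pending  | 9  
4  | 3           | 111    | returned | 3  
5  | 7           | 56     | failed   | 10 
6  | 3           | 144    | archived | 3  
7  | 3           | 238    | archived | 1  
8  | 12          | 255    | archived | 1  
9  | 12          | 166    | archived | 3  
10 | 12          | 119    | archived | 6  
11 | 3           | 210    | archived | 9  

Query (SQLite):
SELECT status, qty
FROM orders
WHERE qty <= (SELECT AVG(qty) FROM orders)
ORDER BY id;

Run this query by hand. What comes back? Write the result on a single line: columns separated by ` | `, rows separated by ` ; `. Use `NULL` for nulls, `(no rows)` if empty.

Scalar subquery: AVG(qty) over all orders rows = 5.0.
Keep rows where qty <= that value.

failed | 4 ; returned | 3 ; archived | 3 ; archived | 1 ; archived | 1 ; archived | 3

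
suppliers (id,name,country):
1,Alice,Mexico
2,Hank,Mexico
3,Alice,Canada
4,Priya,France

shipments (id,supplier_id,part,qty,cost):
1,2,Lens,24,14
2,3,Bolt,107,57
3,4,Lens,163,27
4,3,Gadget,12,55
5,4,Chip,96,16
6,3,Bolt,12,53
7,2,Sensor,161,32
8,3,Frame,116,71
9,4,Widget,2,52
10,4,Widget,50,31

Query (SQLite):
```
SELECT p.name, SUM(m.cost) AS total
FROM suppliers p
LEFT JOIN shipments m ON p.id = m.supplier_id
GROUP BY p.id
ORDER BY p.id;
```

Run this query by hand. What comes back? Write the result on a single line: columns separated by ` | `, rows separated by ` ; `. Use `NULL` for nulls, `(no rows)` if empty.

LEFT JOIN keeps every suppliers row; unmatched ones get NULL for shipments columns.
Group by suppliers.id and compute SUM(m.cost). SUM over an all-NULL group is NULL.
  1: ids {—} → SUM(m.cost)=NULL
  2: ids {1, 7} → SUM(m.cost)=46
  3: ids {2, 4, 6, 8} → SUM(m.cost)=236
  4: ids {3, 5, 9, 10} → SUM(m.cost)=126

Alice | NULL ; Hank | 46 ; Alice | 236 ; Priya | 126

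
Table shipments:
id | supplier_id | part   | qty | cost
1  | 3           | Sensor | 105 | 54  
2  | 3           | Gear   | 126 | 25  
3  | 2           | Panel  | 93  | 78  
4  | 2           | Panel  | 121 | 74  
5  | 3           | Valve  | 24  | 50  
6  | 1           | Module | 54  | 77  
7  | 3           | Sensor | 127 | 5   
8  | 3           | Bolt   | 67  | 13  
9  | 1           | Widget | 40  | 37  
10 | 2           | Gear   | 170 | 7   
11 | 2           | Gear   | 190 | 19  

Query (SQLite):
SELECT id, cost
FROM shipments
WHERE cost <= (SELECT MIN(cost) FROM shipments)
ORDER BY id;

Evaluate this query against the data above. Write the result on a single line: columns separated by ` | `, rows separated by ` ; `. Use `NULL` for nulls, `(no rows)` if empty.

Scalar subquery: MIN(cost) over all shipments rows = 5.
Keep rows where cost <= that value.

7 | 5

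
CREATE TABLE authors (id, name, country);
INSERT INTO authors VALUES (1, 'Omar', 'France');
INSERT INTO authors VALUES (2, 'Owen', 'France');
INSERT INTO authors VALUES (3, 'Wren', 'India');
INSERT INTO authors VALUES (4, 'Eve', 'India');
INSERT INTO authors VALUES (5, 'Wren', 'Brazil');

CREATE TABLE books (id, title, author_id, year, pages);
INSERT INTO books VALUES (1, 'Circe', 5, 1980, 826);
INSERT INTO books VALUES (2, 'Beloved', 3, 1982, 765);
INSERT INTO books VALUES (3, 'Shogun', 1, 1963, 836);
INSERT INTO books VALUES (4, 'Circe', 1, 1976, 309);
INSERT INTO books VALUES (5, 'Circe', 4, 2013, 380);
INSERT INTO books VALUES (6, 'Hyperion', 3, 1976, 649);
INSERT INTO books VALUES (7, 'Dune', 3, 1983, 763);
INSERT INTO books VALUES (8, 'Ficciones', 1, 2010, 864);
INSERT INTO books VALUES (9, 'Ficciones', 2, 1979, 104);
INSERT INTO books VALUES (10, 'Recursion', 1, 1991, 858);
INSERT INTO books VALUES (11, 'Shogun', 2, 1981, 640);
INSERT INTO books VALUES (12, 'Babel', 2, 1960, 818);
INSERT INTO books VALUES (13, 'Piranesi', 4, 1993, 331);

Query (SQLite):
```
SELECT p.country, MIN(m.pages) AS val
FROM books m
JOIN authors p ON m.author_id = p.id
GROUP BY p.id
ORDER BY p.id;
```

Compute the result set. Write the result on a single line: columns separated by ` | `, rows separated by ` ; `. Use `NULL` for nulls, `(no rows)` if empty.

Join each books row to its authors via author_id.
Group joined rows by authors.id; compute MIN(m.pages) per group.
  1: ids {3, 4, 8, 10} → MIN(m.pages)=309
  2: ids {9, 11, 12} → MIN(m.pages)=104
  3: ids {2, 6, 7} → MIN(m.pages)=649
  4: ids {5, 13} → MIN(m.pages)=331
  5: ids {1} → MIN(m.pages)=826

France | 309 ; France | 104 ; India | 649 ; India | 331 ; Brazil | 826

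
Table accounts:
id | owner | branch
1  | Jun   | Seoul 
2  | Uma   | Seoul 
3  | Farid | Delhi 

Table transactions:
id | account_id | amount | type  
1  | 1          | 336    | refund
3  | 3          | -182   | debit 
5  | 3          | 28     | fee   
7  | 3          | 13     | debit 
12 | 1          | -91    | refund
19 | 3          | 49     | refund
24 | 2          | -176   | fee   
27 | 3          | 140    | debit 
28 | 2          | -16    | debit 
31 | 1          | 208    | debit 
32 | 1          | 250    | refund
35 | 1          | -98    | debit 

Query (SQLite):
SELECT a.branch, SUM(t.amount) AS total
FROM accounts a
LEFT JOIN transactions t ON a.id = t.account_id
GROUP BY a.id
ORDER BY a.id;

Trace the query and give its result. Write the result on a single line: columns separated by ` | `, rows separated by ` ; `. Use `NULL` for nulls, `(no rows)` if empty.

LEFT JOIN keeps every accounts row; unmatched ones get NULL for transactions columns.
Group by accounts.id and compute SUM(t.amount). SUM over an all-NULL group is NULL.
  1: ids {1, 12, 31, 32, 35} → SUM(t.amount)=605
  2: ids {24, 28} → SUM(t.amount)=-192
  3: ids {3, 5, 7, 19, 27} → SUM(t.amount)=48

Seoul | 605 ; Seoul | -192 ; Delhi | 48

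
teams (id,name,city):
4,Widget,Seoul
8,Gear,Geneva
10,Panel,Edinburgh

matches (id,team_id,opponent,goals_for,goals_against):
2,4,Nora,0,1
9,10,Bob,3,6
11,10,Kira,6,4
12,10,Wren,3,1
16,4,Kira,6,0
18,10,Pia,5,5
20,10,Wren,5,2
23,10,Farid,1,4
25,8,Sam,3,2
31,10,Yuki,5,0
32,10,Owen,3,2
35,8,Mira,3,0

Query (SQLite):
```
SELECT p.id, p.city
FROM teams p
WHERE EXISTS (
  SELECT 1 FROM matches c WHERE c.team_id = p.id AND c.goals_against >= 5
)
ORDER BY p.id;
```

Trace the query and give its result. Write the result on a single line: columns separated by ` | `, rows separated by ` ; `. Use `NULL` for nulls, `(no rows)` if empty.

For each teams row, check whether any matches with matching team_id has goals_against >= 5.
Keep rows where that is true.

10 | Edinburgh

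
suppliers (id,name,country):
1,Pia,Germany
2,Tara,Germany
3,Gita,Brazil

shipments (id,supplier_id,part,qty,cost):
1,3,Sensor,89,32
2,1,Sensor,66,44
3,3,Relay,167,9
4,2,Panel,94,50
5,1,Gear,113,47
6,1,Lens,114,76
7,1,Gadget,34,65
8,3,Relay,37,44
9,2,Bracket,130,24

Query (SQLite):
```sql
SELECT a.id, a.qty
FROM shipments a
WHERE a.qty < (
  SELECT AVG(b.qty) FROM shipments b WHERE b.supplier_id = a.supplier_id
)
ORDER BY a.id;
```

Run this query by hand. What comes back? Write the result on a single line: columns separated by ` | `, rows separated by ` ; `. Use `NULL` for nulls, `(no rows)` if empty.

For each shipments row a, compute AVG(qty) over rows sharing a.supplier_id.
Keep row a if a.qty < that per-group AVG.
  supplier_id=1: AVG(qty) = 81.75
  supplier_id=2: AVG(qty) = 112.0
  supplier_id=3: AVG(qty) = 97.666667

1 | 89 ; 2 | 66 ; 4 | 94 ; 7 | 34 ; 8 | 37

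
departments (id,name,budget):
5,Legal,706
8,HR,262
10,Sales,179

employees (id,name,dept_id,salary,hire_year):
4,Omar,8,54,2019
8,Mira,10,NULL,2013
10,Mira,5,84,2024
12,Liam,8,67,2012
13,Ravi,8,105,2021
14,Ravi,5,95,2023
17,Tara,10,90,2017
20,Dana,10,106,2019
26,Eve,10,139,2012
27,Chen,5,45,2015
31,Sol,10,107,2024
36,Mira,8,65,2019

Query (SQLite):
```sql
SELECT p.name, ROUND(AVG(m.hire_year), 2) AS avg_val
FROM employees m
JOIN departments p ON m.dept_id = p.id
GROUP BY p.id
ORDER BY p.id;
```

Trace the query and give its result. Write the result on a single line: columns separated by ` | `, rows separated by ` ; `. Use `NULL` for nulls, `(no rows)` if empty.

Legal | 2020.67 ; HR | 2017.75 ; Sales | 2017

Join each employees row to its departments via dept_id.
Group joined rows by departments.id; compute ROUND(AVG(m.hire_year), 2) per group.
  5: ids {10, 14, 27} → ROUND(AVG(m.hire_year), 2)=2020.67
  8: ids {4, 12, 13, 36} → ROUND(AVG(m.hire_year), 2)=2017.75
  10: ids {8, 17, 20, 26, 31} → ROUND(AVG(m.hire_year), 2)=2017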